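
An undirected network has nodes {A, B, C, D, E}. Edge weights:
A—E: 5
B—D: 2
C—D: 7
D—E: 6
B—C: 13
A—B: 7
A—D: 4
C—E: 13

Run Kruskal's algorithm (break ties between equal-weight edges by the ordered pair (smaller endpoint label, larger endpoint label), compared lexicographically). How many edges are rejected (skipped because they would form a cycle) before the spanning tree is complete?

2

Kruskal's algorithm — process edges by increasing weight (ties by edge label):
B—D (2): add. Components now {A} {B,D} {C} {E}
A—D (4): add. Components now {A,B,D} {C} {E}
A—E (5): add. Components now {A,B,D,E} {C}
D—E (6): skip — D and E already connected.
A—B (7): skip — A and B already connected.
C—D (7): add. Components now {A,B,C,D,E}
Edges rejected before the tree was complete: 2.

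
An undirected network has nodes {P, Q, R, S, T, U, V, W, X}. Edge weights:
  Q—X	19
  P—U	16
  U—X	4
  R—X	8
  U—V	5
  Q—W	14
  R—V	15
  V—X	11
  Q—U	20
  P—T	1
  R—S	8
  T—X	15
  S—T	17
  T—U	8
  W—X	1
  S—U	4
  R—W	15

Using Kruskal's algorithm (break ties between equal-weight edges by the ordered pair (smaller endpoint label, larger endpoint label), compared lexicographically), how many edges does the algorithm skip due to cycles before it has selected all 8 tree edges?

2

Sort edges by weight, then run Kruskal:
P—T (1): add — endpoints in different components.
W—X (1): add — endpoints in different components.
S—U (4): add — endpoints in different components.
U—X (4): add — endpoints in different components.
U—V (5): add — endpoints in different components.
R—S (8): add — endpoints in different components.
R—X (8): skip — R and X already connected.
T—U (8): add — endpoints in different components.
V—X (11): skip — X and V already connected.
Q—W (14): add — endpoints in different components.
Edges rejected before the tree was complete: 2.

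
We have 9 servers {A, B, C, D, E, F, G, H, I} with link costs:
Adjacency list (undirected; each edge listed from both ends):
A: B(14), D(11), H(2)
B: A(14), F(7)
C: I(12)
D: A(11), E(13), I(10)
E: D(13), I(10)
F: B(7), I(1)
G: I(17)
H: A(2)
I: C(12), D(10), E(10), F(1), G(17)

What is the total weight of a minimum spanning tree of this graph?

70

Kruskal's algorithm — process edges by increasing weight (ties by edge label):
F–I (1): add — endpoints in different components.
A–H (2): add — endpoints in different components.
B–F (7): add — endpoints in different components.
D–I (10): add — endpoints in different components.
E–I (10): add — endpoints in different components.
A–D (11): add — endpoints in different components.
C–I (12): add — endpoints in different components.
D–E (13): skip — D and E already connected.
A–B (14): skip — A and B already connected.
G–I (17): add — endpoints in different components.
MST edges: F–I, A–H, B–F, D–I, E–I, A–D, C–I, G–I; total weight 1+2+7+10+10+11+12+17 = 70.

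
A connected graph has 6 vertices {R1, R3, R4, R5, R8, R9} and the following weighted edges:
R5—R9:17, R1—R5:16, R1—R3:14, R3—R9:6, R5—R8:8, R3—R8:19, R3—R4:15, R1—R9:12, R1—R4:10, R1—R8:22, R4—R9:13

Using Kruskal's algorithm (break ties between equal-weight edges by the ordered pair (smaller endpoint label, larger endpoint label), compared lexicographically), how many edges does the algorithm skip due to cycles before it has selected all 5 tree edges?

3

Sort edges by weight, then run Kruskal:
R3—R9 (6): add — endpoints in different components.
R5—R8 (8): add — endpoints in different components.
R1—R4 (10): add — endpoints in different components.
R1—R9 (12): add — endpoints in different components.
R4—R9 (13): skip — R4 and R9 already connected.
R1—R3 (14): skip — R3 and R1 already connected.
R3—R4 (15): skip — R4 and R3 already connected.
R1—R5 (16): add — endpoints in different components.
Edges rejected before the tree was complete: 3.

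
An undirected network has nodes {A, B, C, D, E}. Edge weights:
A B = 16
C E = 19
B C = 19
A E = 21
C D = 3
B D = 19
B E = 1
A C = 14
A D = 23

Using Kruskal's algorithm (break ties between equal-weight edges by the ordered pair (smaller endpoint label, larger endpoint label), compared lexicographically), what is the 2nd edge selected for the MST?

Sort edges by weight, then run Kruskal:
B E (1): add — endpoints in different components.
C D (3): add — endpoints in different components.
A C (14): add — endpoints in different components.
A B (16): add — endpoints in different components.
The 2nd edge added is C D.

C-D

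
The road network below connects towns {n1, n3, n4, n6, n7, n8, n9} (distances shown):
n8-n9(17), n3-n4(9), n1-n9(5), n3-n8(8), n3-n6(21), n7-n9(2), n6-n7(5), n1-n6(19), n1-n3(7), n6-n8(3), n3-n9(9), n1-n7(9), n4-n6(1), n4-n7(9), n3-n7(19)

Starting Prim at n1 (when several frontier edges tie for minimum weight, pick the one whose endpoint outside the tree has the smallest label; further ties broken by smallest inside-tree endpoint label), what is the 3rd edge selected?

Prim, starting at n1.
Step 1: cheapest edge leaving the tree is n1-n9 (5); add n9.
Step 2: cheapest edge leaving the tree is n7-n9 (2); add n7.
Step 3: cheapest edge leaving the tree is n6-n7 (5); add n6.
Step 4: cheapest edge leaving the tree is n4-n6 (1); add n4.
Step 5: cheapest edge leaving the tree is n6-n8 (3); add n8.
Step 6: cheapest edge leaving the tree is n1-n3 (7); add n3.
The 3rd edge added is n6-n7.

n6-n7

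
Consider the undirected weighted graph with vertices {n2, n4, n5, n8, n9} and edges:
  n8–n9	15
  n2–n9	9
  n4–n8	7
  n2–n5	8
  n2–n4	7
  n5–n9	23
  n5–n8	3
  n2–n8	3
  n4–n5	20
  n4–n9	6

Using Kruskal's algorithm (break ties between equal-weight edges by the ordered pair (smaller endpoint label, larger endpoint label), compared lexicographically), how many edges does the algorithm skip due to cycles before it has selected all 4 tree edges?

0

Kruskal's algorithm — process edges by increasing weight (ties by edge label):
n2–n8 (3): add. Components now {n4} {n2,n8} {n5} {n9}
n5–n8 (3): add. Components now {n4} {n2,n5,n8} {n9}
n4–n9 (6): add. Components now {n4,n9} {n2,n5,n8}
n2–n4 (7): add. Components now {n2,n4,n5,n8,n9}
Edges rejected before the tree was complete: 0.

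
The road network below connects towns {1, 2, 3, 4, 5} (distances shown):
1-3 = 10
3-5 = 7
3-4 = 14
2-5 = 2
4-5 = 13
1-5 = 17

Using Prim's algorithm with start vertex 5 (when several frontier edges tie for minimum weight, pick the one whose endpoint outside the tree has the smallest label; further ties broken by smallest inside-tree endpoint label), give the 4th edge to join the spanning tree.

Prim, starting at 5.
Step 1: cheapest edge leaving the tree is 2-5 (2); add 2.
Step 2: cheapest edge leaving the tree is 3-5 (7); add 3.
Step 3: cheapest edge leaving the tree is 1-3 (10); add 1.
Step 4: cheapest edge leaving the tree is 4-5 (13); add 4.
The 4th edge added is 4-5.

4-5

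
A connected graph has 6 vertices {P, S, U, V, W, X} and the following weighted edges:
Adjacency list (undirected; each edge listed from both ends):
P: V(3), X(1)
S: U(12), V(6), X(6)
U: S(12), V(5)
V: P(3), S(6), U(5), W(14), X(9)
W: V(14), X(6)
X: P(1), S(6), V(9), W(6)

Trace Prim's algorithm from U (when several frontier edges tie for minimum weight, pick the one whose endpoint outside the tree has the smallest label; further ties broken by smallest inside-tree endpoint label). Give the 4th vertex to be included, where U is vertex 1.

Prim's algorithm from U:
Step 1: frontier [U—V 5, S—U 12] → take U—V (5); add V.
Step 2: frontier [S—U 12, P—V 3, S—V 6, V—X 9, V—W 14] → take P—V (3); add P.
Step 3: frontier [P—X 1, S—U 12, S—V 6, V—X 9, V—W 14] → take P—X (1); add X.
Step 4: frontier [S—U 12, S—V 6, V—W 14, S—X 6, W—X 6] → take S—V (6); add S.
Step 5: frontier [V—W 14, W—X 6] → take W—X (6); add W.
Vertex order: U, V, P, X, S, W. The 4th vertex is X.

X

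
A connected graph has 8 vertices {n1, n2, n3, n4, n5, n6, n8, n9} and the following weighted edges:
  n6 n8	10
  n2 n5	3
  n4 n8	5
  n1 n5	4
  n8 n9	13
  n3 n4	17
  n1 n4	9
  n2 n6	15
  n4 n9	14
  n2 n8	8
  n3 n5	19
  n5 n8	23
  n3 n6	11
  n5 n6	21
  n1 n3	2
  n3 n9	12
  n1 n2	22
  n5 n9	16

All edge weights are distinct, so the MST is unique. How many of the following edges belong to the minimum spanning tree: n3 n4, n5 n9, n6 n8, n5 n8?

1

Sort edges by weight, then run Kruskal:
n1 n3 (2): add — endpoints in different components.
n2 n5 (3): add — endpoints in different components.
n1 n5 (4): add — endpoints in different components.
n4 n8 (5): add — endpoints in different components.
n2 n8 (8): add — endpoints in different components.
n1 n4 (9): skip — n4 and n1 already connected.
n6 n8 (10): add — endpoints in different components.
n3 n6 (11): skip — n6 and n3 already connected.
n3 n9 (12): add — endpoints in different components.
MST edge set: {n1 n3, n2 n5, n1 n5, n4 n8, n2 n8, n6 n8, n3 n9}.
Of the listed edges, {n6 n8} are in the MST → 1.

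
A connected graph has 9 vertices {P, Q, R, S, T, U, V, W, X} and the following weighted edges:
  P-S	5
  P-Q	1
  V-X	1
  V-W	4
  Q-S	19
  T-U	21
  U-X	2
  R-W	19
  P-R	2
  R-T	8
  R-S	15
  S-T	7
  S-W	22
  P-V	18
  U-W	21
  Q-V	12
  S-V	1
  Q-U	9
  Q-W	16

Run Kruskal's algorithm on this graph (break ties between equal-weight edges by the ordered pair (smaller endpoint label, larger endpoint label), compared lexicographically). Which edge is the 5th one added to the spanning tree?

U-X

Kruskal's algorithm — process edges by increasing weight (ties by edge label):
P-Q (1): add — endpoints in different components.
S-V (1): add — endpoints in different components.
V-X (1): add — endpoints in different components.
P-R (2): add — endpoints in different components.
U-X (2): add — endpoints in different components.
V-W (4): add — endpoints in different components.
P-S (5): add — endpoints in different components.
S-T (7): add — endpoints in different components.
The 5th edge added is U-X.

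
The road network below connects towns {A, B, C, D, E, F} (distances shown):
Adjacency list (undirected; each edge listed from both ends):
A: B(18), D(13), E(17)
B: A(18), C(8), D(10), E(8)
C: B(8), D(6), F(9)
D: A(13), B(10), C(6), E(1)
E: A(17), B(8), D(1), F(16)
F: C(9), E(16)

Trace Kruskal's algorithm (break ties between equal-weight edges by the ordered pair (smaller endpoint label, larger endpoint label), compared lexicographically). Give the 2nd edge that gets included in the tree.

Sort edges by weight, then run Kruskal:
D–E (1): add. Components now {A} {B} {C} {D,E} {F}
C–D (6): add. Components now {A} {B} {C,D,E} {F}
B–C (8): add. Components now {A} {B,C,D,E} {F}
B–E (8): skip — B and E already connected.
C–F (9): add. Components now {A} {B,C,D,E,F}
B–D (10): skip — B and D already connected.
A–D (13): add. Components now {A,B,C,D,E,F}
The 2nd edge added is C–D.

C-D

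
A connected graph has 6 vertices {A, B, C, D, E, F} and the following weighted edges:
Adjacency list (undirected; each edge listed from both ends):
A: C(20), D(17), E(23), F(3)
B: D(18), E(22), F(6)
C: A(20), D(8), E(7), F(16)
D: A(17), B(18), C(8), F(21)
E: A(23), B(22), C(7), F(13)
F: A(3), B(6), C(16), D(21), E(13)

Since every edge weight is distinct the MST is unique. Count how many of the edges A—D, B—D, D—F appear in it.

Kruskal: consider edges lightest-first.
A—F (3): add. Components now {A,F} {B} {C} {D} {E}
B—F (6): add. Components now {A,B,F} {C} {D} {E}
C—E (7): add. Components now {A,B,F} {C,E} {D}
C—D (8): add. Components now {A,B,F} {C,D,E}
E—F (13): add. Components now {A,B,C,D,E,F}
MST edge set: {A—F, B—F, C—E, C—D, E—F}.
Of the listed edges, {} are in the MST → 0.

0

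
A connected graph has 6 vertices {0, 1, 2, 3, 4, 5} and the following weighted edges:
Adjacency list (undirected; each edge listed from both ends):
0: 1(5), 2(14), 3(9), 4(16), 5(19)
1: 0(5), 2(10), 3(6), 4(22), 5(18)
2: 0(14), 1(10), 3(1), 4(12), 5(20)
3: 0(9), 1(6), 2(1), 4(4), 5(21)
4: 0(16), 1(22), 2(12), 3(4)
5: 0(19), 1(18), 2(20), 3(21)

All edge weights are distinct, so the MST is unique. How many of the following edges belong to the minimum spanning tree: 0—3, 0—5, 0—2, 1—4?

Kruskal's algorithm — process edges by increasing weight (ties by edge label):
2—3 (1): add. Components now {0} {1} {2,3} {4} {5}
3—4 (4): add. Components now {0} {1} {2,3,4} {5}
0—1 (5): add. Components now {0,1} {2,3,4} {5}
1—3 (6): add. Components now {0,1,2,3,4} {5}
0—3 (9): skip — 0 and 3 already connected.
1—2 (10): skip — 1 and 2 already connected.
2—4 (12): skip — 2 and 4 already connected.
0—2 (14): skip — 0 and 2 already connected.
0—4 (16): skip — 0 and 4 already connected.
1—5 (18): add. Components now {0,1,2,3,4,5}
MST edge set: {2—3, 3—4, 0—1, 1—3, 1—5}.
Of the listed edges, {} are in the MST → 0.

0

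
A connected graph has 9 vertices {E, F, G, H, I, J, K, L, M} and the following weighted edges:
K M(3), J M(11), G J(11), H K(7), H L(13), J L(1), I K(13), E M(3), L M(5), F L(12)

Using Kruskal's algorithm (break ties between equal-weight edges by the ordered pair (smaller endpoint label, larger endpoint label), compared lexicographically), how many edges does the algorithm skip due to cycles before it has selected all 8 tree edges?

2

Kruskal's algorithm — process edges by increasing weight (ties by edge label):
J L (1): add — endpoints in different components.
E M (3): add — endpoints in different components.
K M (3): add — endpoints in different components.
L M (5): add — endpoints in different components.
H K (7): add — endpoints in different components.
G J (11): add — endpoints in different components.
J M (11): skip — J and M already connected.
F L (12): add — endpoints in different components.
H L (13): skip — H and L already connected.
I K (13): add — endpoints in different components.
Edges rejected before the tree was complete: 2.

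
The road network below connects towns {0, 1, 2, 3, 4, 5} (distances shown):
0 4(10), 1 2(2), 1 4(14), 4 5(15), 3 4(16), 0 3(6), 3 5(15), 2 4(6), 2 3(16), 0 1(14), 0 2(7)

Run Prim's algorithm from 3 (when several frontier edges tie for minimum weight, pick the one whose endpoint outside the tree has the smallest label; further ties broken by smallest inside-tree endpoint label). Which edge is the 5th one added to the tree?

Prim's algorithm from 3:
Step 1: frontier [0 3 6, 3 5 15, 2 3 16, 3 4 16] → take 0 3 (6); add 0.
Step 2: frontier [0 2 7, 0 4 10, 0 1 14, 3 5 15, 2 3 16, 3 4 16] → take 0 2 (7); add 2.
Step 3: frontier [0 4 10, 0 1 14, 1 2 2, 2 4 6, 3 5 15, 3 4 16] → take 1 2 (2); add 1.
Step 4: frontier [0 4 10, 1 4 14, 2 4 6, 3 5 15, 3 4 16] → take 2 4 (6); add 4.
Step 5: frontier [3 5 15, 4 5 15] → take 3 5 (15); add 5.
The 5th edge added is 3 5.

3-5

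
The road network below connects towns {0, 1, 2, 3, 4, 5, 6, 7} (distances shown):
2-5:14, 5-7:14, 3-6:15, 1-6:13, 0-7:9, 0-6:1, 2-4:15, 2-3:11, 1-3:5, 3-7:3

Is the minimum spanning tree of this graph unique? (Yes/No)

Sort edges by weight, then run Kruskal:
0-6 (1): add — endpoints in different components.
3-7 (3): add — endpoints in different components.
1-3 (5): add — endpoints in different components.
0-7 (9): add — endpoints in different components.
2-3 (11): add — endpoints in different components.
1-6 (13): skip — 1 and 6 already connected.
2-5 (14): add — endpoints in different components.
5-7 (14): skip — 5 and 7 already connected.
2-4 (15): add — endpoints in different components.
Non-tree edge 5-7 has weight 14, equal to the heaviest edge on its tree cycle — swapping gives another MST of the same weight. Not unique.

No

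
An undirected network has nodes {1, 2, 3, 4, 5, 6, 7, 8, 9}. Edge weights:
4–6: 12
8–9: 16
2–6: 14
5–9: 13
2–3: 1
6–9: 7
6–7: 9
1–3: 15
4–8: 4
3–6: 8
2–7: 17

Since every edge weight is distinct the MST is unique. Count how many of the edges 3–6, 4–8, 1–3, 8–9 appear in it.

Kruskal's algorithm — process edges by increasing weight (ties by edge label):
2–3 (1): add — endpoints in different components.
4–8 (4): add — endpoints in different components.
6–9 (7): add — endpoints in different components.
3–6 (8): add — endpoints in different components.
6–7 (9): add — endpoints in different components.
4–6 (12): add — endpoints in different components.
5–9 (13): add — endpoints in different components.
2–6 (14): skip — 2 and 6 already connected.
1–3 (15): add — endpoints in different components.
MST edge set: {2–3, 4–8, 6–9, 3–6, 6–7, 4–6, 5–9, 1–3}.
Of the listed edges, {3–6, 4–8, 1–3} are in the MST → 3.

3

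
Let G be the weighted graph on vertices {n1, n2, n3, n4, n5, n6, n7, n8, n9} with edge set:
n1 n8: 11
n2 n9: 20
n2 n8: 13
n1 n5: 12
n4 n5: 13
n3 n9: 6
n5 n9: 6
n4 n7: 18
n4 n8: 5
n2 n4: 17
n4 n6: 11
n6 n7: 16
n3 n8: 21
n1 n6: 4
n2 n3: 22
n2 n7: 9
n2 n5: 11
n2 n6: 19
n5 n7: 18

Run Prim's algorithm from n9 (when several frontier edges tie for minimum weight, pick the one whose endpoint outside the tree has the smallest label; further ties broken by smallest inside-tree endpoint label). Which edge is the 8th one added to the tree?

n4-n8

Grow the tree from n9 using Prim:
Step 1: cheapest edge leaving the tree is n3 n9 (6); add n3.
Step 2: cheapest edge leaving the tree is n5 n9 (6); add n5.
Step 3: cheapest edge leaving the tree is n2 n5 (11); add n2.
Step 4: cheapest edge leaving the tree is n2 n7 (9); add n7.
Step 5: cheapest edge leaving the tree is n1 n5 (12); add n1.
Step 6: cheapest edge leaving the tree is n1 n6 (4); add n6.
Step 7: cheapest edge leaving the tree is n4 n6 (11); add n4.
Step 8: cheapest edge leaving the tree is n4 n8 (5); add n8.
The 8th edge added is n4 n8.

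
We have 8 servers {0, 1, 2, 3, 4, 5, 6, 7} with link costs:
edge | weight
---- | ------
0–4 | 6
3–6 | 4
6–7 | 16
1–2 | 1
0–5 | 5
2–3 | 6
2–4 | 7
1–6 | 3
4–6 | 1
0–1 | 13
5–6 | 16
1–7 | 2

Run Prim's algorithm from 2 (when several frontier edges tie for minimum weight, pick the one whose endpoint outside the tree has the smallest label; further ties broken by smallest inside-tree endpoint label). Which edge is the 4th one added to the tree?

4-6

Prim's algorithm from 2:
Step 1: cheapest edge leaving the tree is 1–2 (1); add 1.
Step 2: cheapest edge leaving the tree is 1–7 (2); add 7.
Step 3: cheapest edge leaving the tree is 1–6 (3); add 6.
Step 4: cheapest edge leaving the tree is 4–6 (1); add 4.
Step 5: cheapest edge leaving the tree is 3–6 (4); add 3.
Step 6: cheapest edge leaving the tree is 0–4 (6); add 0.
Step 7: cheapest edge leaving the tree is 0–5 (5); add 5.
The 4th edge added is 4–6.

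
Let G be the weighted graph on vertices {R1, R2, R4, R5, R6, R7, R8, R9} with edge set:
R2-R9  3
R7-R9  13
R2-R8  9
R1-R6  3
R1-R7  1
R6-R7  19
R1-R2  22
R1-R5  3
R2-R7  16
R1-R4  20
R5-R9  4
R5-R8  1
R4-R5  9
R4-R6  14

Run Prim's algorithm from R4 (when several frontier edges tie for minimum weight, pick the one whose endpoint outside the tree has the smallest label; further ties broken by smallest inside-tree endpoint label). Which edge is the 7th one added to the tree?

Grow the tree from R4 using Prim:
Step 1: frontier [R4-R5 9, R4-R6 14, R1-R4 20] → take R4-R5 (9); add R5.
Step 2: frontier [R4-R6 14, R1-R4 20, R5-R8 1, R1-R5 3, R5-R9 4] → take R5-R8 (1); add R8.
Step 3: frontier [R4-R6 14, R1-R4 20, R1-R5 3, R5-R9 4, R2-R8 9] → take R1-R5 (3); add R1.
Step 4: frontier [R1-R7 1, R1-R6 3, R1-R2 22, R4-R6 14, R5-R9 4, R2-R8 9] → take R1-R7 (1); add R7.
Step 5: frontier [R1-R6 3, R1-R2 22, R4-R6 14, R5-R9 4, R7-R9 13, R2-R7 16, R6-R7 19, R2-R8 9] → take R1-R6 (3); add R6.
Step 6: frontier [R1-R2 22, R5-R9 4, R7-R9 13, R2-R7 16, R2-R8 9] → take R5-R9 (4); add R9.
Step 7: frontier [R1-R2 22, R2-R7 16, R2-R8 9, R2-R9 3] → take R2-R9 (3); add R2.
The 7th edge added is R2-R9.

R2-R9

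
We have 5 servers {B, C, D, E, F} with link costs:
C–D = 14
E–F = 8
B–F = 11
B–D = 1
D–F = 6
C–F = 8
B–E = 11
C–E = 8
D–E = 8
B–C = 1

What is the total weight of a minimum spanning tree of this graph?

Kruskal's algorithm — process edges by increasing weight (ties by edge label):
B–C (1): add. Components now {B,C} {D} {E} {F}
B–D (1): add. Components now {B,C,D} {E} {F}
D–F (6): add. Components now {B,C,D,F} {E}
C–E (8): add. Components now {B,C,D,E,F}
MST edges: B–C, B–D, D–F, C–E; total weight 1+1+6+8 = 16.

16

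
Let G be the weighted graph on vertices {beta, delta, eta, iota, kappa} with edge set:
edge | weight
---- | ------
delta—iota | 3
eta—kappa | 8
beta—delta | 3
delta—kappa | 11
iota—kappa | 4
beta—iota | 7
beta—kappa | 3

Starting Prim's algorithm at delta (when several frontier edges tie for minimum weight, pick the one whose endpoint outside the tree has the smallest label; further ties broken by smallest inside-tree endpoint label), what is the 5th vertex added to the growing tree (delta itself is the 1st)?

Prim's algorithm from delta:
Step 1: frontier [beta—delta 3, delta—iota 3, delta—kappa 11] → take beta—delta (3); add beta.
Step 2: frontier [beta—kappa 3, beta—iota 7, delta—iota 3, delta—kappa 11] → take delta—iota (3); add iota.
Step 3: frontier [beta—kappa 3, delta—kappa 11, iota—kappa 4] → take beta—kappa (3); add kappa.
Step 4: frontier [eta—kappa 8] → take eta—kappa (8); add eta.
Vertex order: delta, beta, iota, kappa, eta. The 5th vertex is eta.

eta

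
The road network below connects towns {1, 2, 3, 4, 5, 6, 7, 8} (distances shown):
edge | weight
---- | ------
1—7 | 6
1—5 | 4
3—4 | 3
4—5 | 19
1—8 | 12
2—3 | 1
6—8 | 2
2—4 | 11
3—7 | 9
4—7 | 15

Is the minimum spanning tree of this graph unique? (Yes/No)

Yes

Sort edges by weight, then run Kruskal:
2—3 (1): add — endpoints in different components.
6—8 (2): add — endpoints in different components.
3—4 (3): add — endpoints in different components.
1—5 (4): add — endpoints in different components.
1—7 (6): add — endpoints in different components.
3—7 (9): add — endpoints in different components.
2—4 (11): skip — 2 and 4 already connected.
1—8 (12): add — endpoints in different components.
Every non-tree edge has weight strictly greater than the heaviest edge on the tree path between its endpoints, so the MST is unique.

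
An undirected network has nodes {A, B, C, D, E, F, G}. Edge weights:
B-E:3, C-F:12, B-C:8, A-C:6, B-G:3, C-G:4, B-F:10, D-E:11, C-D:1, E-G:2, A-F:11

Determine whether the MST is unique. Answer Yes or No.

No

Kruskal: consider edges lightest-first.
C-D (1): add. Components now {A} {B} {C,D} {E} {F} {G}
E-G (2): add. Components now {A} {B} {C,D} {E,G} {F}
B-E (3): add. Components now {A} {B,E,G} {C,D} {F}
B-G (3): skip — B and G already connected.
C-G (4): add. Components now {A} {B,C,D,E,G} {F}
A-C (6): add. Components now {A,B,C,D,E,G} {F}
B-C (8): skip — B and C already connected.
B-F (10): add. Components now {A,B,C,D,E,F,G}
Non-tree edge B-G has weight 3, equal to the heaviest edge on its tree cycle — swapping gives another MST of the same weight. Not unique.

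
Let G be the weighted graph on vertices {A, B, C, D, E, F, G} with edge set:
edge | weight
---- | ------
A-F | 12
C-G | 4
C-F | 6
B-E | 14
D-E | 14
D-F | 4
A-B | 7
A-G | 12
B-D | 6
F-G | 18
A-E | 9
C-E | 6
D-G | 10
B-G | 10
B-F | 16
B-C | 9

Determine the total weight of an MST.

Kruskal: consider edges lightest-first.
C-G (4): add — endpoints in different components.
D-F (4): add — endpoints in different components.
B-D (6): add — endpoints in different components.
C-E (6): add — endpoints in different components.
C-F (6): add — endpoints in different components.
A-B (7): add — endpoints in different components.
MST edges: C-G, D-F, B-D, C-E, C-F, A-B; total weight 4+4+6+6+6+7 = 33.

33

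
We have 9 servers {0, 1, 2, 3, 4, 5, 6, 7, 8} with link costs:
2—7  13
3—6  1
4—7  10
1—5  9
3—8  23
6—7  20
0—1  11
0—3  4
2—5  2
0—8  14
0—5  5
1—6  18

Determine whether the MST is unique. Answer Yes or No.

Kruskal's algorithm — process edges by increasing weight (ties by edge label):
3—6 (1): add — endpoints in different components.
2—5 (2): add — endpoints in different components.
0—3 (4): add — endpoints in different components.
0—5 (5): add — endpoints in different components.
1—5 (9): add — endpoints in different components.
4—7 (10): add — endpoints in different components.
0—1 (11): skip — 0 and 1 already connected.
2—7 (13): add — endpoints in different components.
0—8 (14): add — endpoints in different components.
Every non-tree edge has weight strictly greater than the heaviest edge on the tree path between its endpoints, so the MST is unique.

Yes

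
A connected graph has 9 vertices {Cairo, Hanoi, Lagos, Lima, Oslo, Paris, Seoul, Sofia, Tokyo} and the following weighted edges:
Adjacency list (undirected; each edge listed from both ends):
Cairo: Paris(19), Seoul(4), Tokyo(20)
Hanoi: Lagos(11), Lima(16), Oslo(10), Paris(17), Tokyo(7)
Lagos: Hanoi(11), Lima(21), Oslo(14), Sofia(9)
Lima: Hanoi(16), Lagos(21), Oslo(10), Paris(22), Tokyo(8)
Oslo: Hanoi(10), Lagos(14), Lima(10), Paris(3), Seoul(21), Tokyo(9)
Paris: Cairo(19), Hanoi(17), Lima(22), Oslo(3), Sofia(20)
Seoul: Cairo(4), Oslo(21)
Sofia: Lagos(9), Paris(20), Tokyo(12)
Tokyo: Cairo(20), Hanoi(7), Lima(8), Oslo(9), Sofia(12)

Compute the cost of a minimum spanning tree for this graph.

70

Kruskal: consider edges lightest-first.
Oslo Paris (3): add — endpoints in different components.
Cairo Seoul (4): add — endpoints in different components.
Hanoi Tokyo (7): add — endpoints in different components.
Lima Tokyo (8): add — endpoints in different components.
Lagos Sofia (9): add — endpoints in different components.
Oslo Tokyo (9): add — endpoints in different components.
Hanoi Oslo (10): skip — Hanoi and Oslo already connected.
Lima Oslo (10): skip — Lima and Oslo already connected.
Hanoi Lagos (11): add — endpoints in different components.
Sofia Tokyo (12): skip — Sofia and Tokyo already connected.
Lagos Oslo (14): skip — Oslo and Lagos already connected.
Hanoi Lima (16): skip — Hanoi and Lima already connected.
Hanoi Paris (17): skip — Hanoi and Paris already connected.
Cairo Paris (19): add — endpoints in different components.
MST edges: Oslo Paris, Cairo Seoul, Hanoi Tokyo, Lima Tokyo, Lagos Sofia, Oslo Tokyo, Hanoi Lagos, Cairo Paris; total weight 3+4+7+8+9+9+11+19 = 70.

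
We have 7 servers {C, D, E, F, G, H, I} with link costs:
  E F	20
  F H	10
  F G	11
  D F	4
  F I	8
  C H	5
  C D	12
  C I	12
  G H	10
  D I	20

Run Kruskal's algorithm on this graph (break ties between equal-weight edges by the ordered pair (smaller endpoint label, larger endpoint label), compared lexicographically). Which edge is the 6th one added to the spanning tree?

Sort edges by weight, then run Kruskal:
D F (4): add. Components now {C} {D,F} {E} {G} {H} {I}
C H (5): add. Components now {C,H} {D,F} {E} {G} {I}
F I (8): add. Components now {C,H} {D,F,I} {E} {G}
F H (10): add. Components now {C,D,F,H,I} {E} {G}
G H (10): add. Components now {C,D,F,G,H,I} {E}
F G (11): skip — F and G already connected.
C D (12): skip — C and D already connected.
C I (12): skip — C and I already connected.
D I (20): skip — D and I already connected.
E F (20): add. Components now {C,D,E,F,G,H,I}
The 6th edge added is E F.

E-F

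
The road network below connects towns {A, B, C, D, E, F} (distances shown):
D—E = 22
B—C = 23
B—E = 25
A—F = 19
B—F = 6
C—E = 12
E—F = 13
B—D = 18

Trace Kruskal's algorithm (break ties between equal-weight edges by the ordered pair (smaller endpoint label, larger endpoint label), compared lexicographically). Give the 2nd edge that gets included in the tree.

Sort edges by weight, then run Kruskal:
B—F (6): add. Components now {A} {B,F} {C} {D} {E}
C—E (12): add. Components now {A} {B,F} {C,E} {D}
E—F (13): add. Components now {A} {B,C,E,F} {D}
B—D (18): add. Components now {A} {B,C,D,E,F}
A—F (19): add. Components now {A,B,C,D,E,F}
The 2nd edge added is C—E.

C-E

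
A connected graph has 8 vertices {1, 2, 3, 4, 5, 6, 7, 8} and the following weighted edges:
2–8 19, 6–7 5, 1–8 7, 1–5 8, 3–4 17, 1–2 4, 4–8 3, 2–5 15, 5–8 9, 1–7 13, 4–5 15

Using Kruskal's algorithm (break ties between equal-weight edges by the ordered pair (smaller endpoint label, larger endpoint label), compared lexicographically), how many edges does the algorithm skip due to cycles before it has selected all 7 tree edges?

3

Kruskal's algorithm — process edges by increasing weight (ties by edge label):
4–8 (3): add — endpoints in different components.
1–2 (4): add — endpoints in different components.
6–7 (5): add — endpoints in different components.
1–8 (7): add — endpoints in different components.
1–5 (8): add — endpoints in different components.
5–8 (9): skip — 5 and 8 already connected.
1–7 (13): add — endpoints in different components.
2–5 (15): skip — 2 and 5 already connected.
4–5 (15): skip — 4 and 5 already connected.
3–4 (17): add — endpoints in different components.
Edges rejected before the tree was complete: 3.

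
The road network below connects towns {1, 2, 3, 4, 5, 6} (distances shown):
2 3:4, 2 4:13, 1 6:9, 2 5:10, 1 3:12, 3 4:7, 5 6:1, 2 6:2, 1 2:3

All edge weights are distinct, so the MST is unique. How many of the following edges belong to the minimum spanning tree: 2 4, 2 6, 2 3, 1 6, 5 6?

Kruskal's algorithm — process edges by increasing weight (ties by edge label):
5 6 (1): add. Components now {1} {2} {3} {4} {5,6}
2 6 (2): add. Components now {1} {2,5,6} {3} {4}
1 2 (3): add. Components now {1,2,5,6} {3} {4}
2 3 (4): add. Components now {1,2,3,5,6} {4}
3 4 (7): add. Components now {1,2,3,4,5,6}
MST edge set: {5 6, 2 6, 1 2, 2 3, 3 4}.
Of the listed edges, {2 6, 2 3, 5 6} are in the MST → 3.

3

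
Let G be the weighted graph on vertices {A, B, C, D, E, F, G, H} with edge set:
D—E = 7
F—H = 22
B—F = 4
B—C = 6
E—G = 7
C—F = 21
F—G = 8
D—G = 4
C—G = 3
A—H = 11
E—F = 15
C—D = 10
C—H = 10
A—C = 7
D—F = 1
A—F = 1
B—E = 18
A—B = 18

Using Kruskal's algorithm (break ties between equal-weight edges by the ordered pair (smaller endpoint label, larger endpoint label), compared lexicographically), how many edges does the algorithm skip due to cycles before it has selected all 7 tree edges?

5

Sort edges by weight, then run Kruskal:
A—F (1): add — endpoints in different components.
D—F (1): add — endpoints in different components.
C—G (3): add — endpoints in different components.
B—F (4): add — endpoints in different components.
D—G (4): add — endpoints in different components.
B—C (6): skip — B and C already connected.
A—C (7): skip — A and C already connected.
D—E (7): add — endpoints in different components.
E—G (7): skip — E and G already connected.
F—G (8): skip — F and G already connected.
C—D (10): skip — C and D already connected.
C—H (10): add — endpoints in different components.
Edges rejected before the tree was complete: 5.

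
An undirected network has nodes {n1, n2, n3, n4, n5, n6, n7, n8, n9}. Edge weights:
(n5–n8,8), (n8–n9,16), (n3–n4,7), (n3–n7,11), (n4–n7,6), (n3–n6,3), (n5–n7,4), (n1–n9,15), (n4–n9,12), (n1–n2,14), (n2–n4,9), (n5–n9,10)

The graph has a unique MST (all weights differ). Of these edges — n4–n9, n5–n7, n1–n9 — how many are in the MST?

1

Sort edges by weight, then run Kruskal:
n3–n6 (3): add — endpoints in different components.
n5–n7 (4): add — endpoints in different components.
n4–n7 (6): add — endpoints in different components.
n3–n4 (7): add — endpoints in different components.
n5–n8 (8): add — endpoints in different components.
n2–n4 (9): add — endpoints in different components.
n5–n9 (10): add — endpoints in different components.
n3–n7 (11): skip — n7 and n3 already connected.
n4–n9 (12): skip — n4 and n9 already connected.
n1–n2 (14): add — endpoints in different components.
MST edge set: {n3–n6, n5–n7, n4–n7, n3–n4, n5–n8, n2–n4, n5–n9, n1–n2}.
Of the listed edges, {n5–n7} are in the MST → 1.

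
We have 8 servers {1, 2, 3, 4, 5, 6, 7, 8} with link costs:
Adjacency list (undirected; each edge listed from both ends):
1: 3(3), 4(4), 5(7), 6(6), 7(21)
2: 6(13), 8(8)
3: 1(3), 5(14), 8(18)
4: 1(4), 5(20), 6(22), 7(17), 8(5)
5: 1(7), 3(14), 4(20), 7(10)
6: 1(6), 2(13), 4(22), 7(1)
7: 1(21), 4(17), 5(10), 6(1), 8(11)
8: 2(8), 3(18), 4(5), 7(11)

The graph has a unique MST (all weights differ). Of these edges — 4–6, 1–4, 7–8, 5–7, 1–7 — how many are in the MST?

1

Kruskal: consider edges lightest-first.
6–7 (1): add — endpoints in different components.
1–3 (3): add — endpoints in different components.
1–4 (4): add — endpoints in different components.
4–8 (5): add — endpoints in different components.
1–6 (6): add — endpoints in different components.
1–5 (7): add — endpoints in different components.
2–8 (8): add — endpoints in different components.
MST edge set: {6–7, 1–3, 1–4, 4–8, 1–6, 1–5, 2–8}.
Of the listed edges, {1–4} are in the MST → 1.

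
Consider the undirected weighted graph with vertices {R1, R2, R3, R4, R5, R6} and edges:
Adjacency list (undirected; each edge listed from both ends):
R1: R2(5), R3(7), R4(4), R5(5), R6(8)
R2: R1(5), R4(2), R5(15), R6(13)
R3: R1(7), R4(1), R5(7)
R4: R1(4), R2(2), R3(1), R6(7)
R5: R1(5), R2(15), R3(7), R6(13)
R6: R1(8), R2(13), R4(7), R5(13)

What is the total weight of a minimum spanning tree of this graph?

19

Prim, starting at R5.
Step 1: frontier [R1-R5 5, R3-R5 7, R5-R6 13, R2-R5 15] → take R1-R5 (5); add R1.
Step 2: frontier [R1-R4 4, R1-R2 5, R1-R3 7, R1-R6 8, R3-R5 7, R5-R6 13, R2-R5 15] → take R1-R4 (4); add R4.
Step 3: frontier [R1-R2 5, R1-R3 7, R1-R6 8, R3-R4 1, R2-R4 2, R4-R6 7, R3-R5 7, R5-R6 13, R2-R5 15] → take R3-R4 (1); add R3.
Step 4: frontier [R1-R2 5, R1-R6 8, R2-R4 2, R4-R6 7, R5-R6 13, R2-R5 15] → take R2-R4 (2); add R2.
Step 5: frontier [R1-R6 8, R2-R6 13, R4-R6 7, R5-R6 13] → take R4-R6 (7); add R6.
MST edges: R1-R5, R1-R4, R3-R4, R2-R4, R4-R6; total weight 5+4+1+2+7 = 19.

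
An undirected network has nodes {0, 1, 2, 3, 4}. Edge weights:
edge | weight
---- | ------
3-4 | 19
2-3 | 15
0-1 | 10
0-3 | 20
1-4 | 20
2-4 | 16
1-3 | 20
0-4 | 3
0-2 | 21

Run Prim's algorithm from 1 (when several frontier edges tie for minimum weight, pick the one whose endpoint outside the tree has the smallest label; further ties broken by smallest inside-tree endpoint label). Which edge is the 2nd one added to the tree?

0-4

Prim's algorithm from 1:
Step 1: cheapest edge leaving the tree is 0-1 (10); add 0.
Step 2: cheapest edge leaving the tree is 0-4 (3); add 4.
Step 3: cheapest edge leaving the tree is 2-4 (16); add 2.
Step 4: cheapest edge leaving the tree is 2-3 (15); add 3.
The 2nd edge added is 0-4.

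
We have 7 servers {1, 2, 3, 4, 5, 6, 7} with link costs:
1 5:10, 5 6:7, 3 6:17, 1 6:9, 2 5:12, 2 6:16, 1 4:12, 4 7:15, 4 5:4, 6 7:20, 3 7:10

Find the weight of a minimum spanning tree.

57

Prim's algorithm from 2:
Step 1: cheapest edge leaving the tree is 2 5 (12); add 5.
Step 2: cheapest edge leaving the tree is 4 5 (4); add 4.
Step 3: cheapest edge leaving the tree is 5 6 (7); add 6.
Step 4: cheapest edge leaving the tree is 1 6 (9); add 1.
Step 5: cheapest edge leaving the tree is 4 7 (15); add 7.
Step 6: cheapest edge leaving the tree is 3 7 (10); add 3.
MST edges: 2 5, 4 5, 5 6, 1 6, 4 7, 3 7; total weight 12+4+7+9+15+10 = 57.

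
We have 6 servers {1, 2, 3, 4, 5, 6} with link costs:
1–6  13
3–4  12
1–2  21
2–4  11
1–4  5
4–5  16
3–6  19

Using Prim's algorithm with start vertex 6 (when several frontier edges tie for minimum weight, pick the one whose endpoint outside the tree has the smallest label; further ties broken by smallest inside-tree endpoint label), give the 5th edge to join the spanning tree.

4-5

Prim, starting at 6.
Step 1: frontier [1–6 13, 3–6 19] → take 1–6 (13); add 1.
Step 2: frontier [1–4 5, 1–2 21, 3–6 19] → take 1–4 (5); add 4.
Step 3: frontier [1–2 21, 2–4 11, 3–4 12, 4–5 16, 3–6 19] → take 2–4 (11); add 2.
Step 4: frontier [3–4 12, 4–5 16, 3–6 19] → take 3–4 (12); add 3.
Step 5: frontier [4–5 16] → take 4–5 (16); add 5.
The 5th edge added is 4–5.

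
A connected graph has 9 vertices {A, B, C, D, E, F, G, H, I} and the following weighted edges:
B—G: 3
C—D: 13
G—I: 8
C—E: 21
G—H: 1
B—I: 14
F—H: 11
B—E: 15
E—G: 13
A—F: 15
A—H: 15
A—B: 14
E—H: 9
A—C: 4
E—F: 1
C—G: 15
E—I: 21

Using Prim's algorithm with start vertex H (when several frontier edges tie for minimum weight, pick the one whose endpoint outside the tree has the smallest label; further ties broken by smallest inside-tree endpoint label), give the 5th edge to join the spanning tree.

E-F

Prim, starting at H.
Step 1: cheapest edge leaving the tree is G—H (1); add G.
Step 2: cheapest edge leaving the tree is B—G (3); add B.
Step 3: cheapest edge leaving the tree is G—I (8); add I.
Step 4: cheapest edge leaving the tree is E—H (9); add E.
Step 5: cheapest edge leaving the tree is E—F (1); add F.
Step 6: cheapest edge leaving the tree is A—B (14); add A.
Step 7: cheapest edge leaving the tree is A—C (4); add C.
Step 8: cheapest edge leaving the tree is C—D (13); add D.
The 5th edge added is E—F.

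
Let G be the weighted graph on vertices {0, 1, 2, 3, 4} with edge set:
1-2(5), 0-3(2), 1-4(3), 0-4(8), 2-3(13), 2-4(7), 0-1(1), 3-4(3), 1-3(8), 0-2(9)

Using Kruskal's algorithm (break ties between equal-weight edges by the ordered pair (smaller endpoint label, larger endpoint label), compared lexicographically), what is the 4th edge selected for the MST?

1-2

Sort edges by weight, then run Kruskal:
0-1 (1): add — endpoints in different components.
0-3 (2): add — endpoints in different components.
1-4 (3): add — endpoints in different components.
3-4 (3): skip — 3 and 4 already connected.
1-2 (5): add — endpoints in different components.
The 4th edge added is 1-2.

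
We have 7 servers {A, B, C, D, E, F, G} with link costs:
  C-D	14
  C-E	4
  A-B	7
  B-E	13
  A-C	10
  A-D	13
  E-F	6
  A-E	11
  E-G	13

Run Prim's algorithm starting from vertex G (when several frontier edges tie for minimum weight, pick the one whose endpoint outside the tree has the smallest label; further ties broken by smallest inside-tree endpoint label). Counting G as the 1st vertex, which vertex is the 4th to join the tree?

Prim, starting at G.
Step 1: frontier [E-G 13] → take E-G (13); add E.
Step 2: frontier [C-E 4, E-F 6, A-E 11, B-E 13] → take C-E (4); add C.
Step 3: frontier [A-C 10, C-D 14, E-F 6, A-E 11, B-E 13] → take E-F (6); add F.
Step 4: frontier [A-C 10, C-D 14, A-E 11, B-E 13] → take A-C (10); add A.
Step 5: frontier [A-B 7, A-D 13, C-D 14, B-E 13] → take A-B (7); add B.
Step 6: frontier [A-D 13, C-D 14] → take A-D (13); add D.
Vertex order: G, E, C, F, A, B, D. The 4th vertex is F.

F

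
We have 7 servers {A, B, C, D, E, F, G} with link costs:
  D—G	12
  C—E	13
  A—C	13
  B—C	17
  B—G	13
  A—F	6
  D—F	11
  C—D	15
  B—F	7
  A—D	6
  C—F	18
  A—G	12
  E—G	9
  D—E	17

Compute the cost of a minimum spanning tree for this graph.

53

Prim, starting at A.
Step 1: frontier [A—D 6, A—F 6, A—G 12, A—C 13] → take A—D (6); add D.
Step 2: frontier [A—F 6, A—G 12, A—C 13, D—F 11, D—G 12, C—D 15, D—E 17] → take A—F (6); add F.
Step 3: frontier [A—G 12, A—C 13, D—G 12, C—D 15, D—E 17, B—F 7, C—F 18] → take B—F (7); add B.
Step 4: frontier [A—G 12, A—C 13, B—G 13, B—C 17, D—G 12, C—D 15, D—E 17, C—F 18] → take A—G (12); add G.
Step 5: frontier [A—C 13, B—C 17, C—D 15, D—E 17, C—F 18, E—G 9] → take E—G (9); add E.
Step 6: frontier [A—C 13, B—C 17, C—D 15, C—E 13, C—F 18] → take A—C (13); add C.
MST edges: A—D, A—F, B—F, A—G, E—G, A—C; total weight 6+6+7+12+9+13 = 53.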